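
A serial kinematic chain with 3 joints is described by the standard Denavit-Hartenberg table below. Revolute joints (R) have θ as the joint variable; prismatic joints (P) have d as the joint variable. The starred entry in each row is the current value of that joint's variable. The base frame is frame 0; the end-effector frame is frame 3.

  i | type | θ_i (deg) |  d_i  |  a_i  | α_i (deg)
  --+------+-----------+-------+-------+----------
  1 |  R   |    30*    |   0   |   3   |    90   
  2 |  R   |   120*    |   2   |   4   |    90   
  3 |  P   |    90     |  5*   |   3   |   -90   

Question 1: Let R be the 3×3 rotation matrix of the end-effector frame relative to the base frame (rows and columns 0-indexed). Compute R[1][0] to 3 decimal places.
-0.866

End-effector x-axis (col 0 of R) = (0.5000,-0.8660,0.0000)
R[1][0] = -0.8660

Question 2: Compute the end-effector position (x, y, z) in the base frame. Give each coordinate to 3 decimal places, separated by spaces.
7.116 -1.665 5.964

after link 1: o_1 = (2.5981, 1.5000, 0.0000)
after link 2: o_2 = (1.8660, -1.2321, 3.4641)
after link 3: o_3 = (7.1160, -1.6651, 5.9641)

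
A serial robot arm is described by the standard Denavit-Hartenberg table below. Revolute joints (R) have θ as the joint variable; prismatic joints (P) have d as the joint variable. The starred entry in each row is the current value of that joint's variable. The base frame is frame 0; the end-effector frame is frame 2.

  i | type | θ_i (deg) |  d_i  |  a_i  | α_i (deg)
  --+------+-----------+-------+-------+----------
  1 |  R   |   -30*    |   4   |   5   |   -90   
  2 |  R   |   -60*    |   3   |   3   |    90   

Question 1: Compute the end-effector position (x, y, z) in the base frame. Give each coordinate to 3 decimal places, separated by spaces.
after link 1: o_1 = (4.3301, -2.5000, 4.0000)
after link 2: o_2 = (7.1292, -0.6519, 6.5981)

7.129 -0.652 6.598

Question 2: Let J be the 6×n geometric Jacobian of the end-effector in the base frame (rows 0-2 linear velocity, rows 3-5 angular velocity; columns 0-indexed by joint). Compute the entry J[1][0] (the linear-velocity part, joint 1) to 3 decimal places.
7.129

axis z_0 = ẑ; lever o_n−o_0 = (7.1292,-0.6519,6.5981)
cross product → J_v[:, 0] = (0.6519,7.1292,-0.0000)
J_ω[:, 0] = z_0
entry J[1][0] = 7.1292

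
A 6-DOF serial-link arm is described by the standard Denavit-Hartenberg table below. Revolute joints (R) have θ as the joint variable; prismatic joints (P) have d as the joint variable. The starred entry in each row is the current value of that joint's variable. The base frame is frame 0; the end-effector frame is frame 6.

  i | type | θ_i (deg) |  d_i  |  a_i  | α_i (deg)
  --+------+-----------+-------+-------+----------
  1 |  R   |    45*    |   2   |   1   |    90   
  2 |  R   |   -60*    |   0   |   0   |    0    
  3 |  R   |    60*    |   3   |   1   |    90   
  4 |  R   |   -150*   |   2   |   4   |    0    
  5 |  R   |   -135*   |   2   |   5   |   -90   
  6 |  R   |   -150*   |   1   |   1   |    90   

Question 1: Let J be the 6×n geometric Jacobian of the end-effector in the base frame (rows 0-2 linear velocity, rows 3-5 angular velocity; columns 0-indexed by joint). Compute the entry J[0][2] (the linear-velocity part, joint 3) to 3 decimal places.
3.182

axis z_2 = (0.7071,-0.7071,0.0000); lever o_n−o_2 = (2.0449,-5.3825,-4.5000)
cross product → J_v[:, 2] = (3.1820,3.1820,-2.3601)
J_ω[:, 2] = z_2
entry J[0][2] = 3.1820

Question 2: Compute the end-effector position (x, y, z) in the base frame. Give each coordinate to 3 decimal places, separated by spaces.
2.752 -4.675 -2.500

after link 1: o_1 = (0.7071, 0.7071, 2.0000)
after link 2: o_2 = (0.7071, 0.7071, 2.0000)
after link 3: o_3 = (3.5355, -0.7071, 2.0000)
after link 4: o_4 = (-0.3282, -1.7424, -0.0000)
after link 5: o_5 = (4.0020, -4.2424, -2.0000)
after link 6: o_6 = (2.7520, -4.6754, -2.5000)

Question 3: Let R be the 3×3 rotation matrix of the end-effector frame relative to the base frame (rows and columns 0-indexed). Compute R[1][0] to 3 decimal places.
End-effector x-axis (col 0 of R) = (-0.7500,0.4330,-0.5000)
R[1][0] = 0.4330

0.433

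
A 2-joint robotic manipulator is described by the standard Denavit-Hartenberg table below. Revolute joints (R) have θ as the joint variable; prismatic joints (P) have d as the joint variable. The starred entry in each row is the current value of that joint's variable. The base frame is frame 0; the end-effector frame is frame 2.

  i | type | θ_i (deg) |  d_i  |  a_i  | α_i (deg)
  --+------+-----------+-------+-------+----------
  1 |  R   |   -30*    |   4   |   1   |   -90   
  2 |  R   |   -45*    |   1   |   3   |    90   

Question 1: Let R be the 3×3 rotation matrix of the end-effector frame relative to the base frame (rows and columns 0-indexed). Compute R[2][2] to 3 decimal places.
End-effector z-axis (col 2 of R) = (-0.6124,0.3536,0.7071)
R[2][2] = 0.7071

0.707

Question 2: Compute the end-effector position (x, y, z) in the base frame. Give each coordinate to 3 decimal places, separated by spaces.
after link 1: o_1 = (0.8660, -0.5000, 4.0000)
after link 2: o_2 = (3.2031, -0.6946, 6.1213)

3.203 -0.695 6.121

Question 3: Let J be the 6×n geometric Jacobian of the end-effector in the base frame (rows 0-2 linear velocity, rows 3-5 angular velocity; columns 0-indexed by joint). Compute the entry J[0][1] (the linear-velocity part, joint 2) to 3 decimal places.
axis z_1 = (0.5000,0.8660,0.0000); lever o_n−o_1 = (2.3371,-0.1946,2.1213)
cross product → J_v[:, 1] = (1.8371,-1.0607,-2.1213)
J_ω[:, 1] = z_1
entry J[0][1] = 1.8371

1.837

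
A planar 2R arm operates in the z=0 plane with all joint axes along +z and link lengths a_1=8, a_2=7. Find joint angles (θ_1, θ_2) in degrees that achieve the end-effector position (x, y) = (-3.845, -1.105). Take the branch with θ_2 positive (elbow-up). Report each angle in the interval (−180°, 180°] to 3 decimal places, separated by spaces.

cos θ_2 = (16.0051−8²−7²)/(2·8·7) = -0.8660; θ_2 = 150.0001° (elbow-up)
β = atan2(-1.1050,-3.8450) = -163.9661°; ψ = atan2(3.5000,1.9378) = 61.0283°
θ_1 = β − ψ = -224.9944°

135.006 150.000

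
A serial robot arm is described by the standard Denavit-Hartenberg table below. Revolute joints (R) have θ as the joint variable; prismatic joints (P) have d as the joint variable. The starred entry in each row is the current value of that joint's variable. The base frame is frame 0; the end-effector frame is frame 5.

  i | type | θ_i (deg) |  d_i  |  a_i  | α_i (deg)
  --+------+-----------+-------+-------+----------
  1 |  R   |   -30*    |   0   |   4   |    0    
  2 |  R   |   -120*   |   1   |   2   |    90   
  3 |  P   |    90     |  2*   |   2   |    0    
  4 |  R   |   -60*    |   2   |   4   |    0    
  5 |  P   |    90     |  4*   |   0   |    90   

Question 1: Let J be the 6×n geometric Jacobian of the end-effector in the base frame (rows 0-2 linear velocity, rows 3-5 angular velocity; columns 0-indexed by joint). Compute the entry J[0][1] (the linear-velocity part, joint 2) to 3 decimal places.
-4.196

axis z_1 = (0.0000,0.0000,1.0000); lever o_n−o_1 = (-8.7321,4.1962,5.0000)
cross product → J_v[:, 1] = (-4.1962,-8.7321,0.0000)
J_ω[:, 1] = z_1
entry J[0][1] = -4.1962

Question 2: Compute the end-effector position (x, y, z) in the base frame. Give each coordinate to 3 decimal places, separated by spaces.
after link 1: o_1 = (3.4641, -2.0000, 0.0000)
after link 2: o_2 = (1.7321, -3.0000, 1.0000)
after link 3: o_3 = (0.7321, -1.2679, 3.0000)
after link 4: o_4 = (-3.2679, -1.2679, 5.0000)
after link 5: o_5 = (-5.2679, 2.1962, 5.0000)

-5.268 2.196 5.000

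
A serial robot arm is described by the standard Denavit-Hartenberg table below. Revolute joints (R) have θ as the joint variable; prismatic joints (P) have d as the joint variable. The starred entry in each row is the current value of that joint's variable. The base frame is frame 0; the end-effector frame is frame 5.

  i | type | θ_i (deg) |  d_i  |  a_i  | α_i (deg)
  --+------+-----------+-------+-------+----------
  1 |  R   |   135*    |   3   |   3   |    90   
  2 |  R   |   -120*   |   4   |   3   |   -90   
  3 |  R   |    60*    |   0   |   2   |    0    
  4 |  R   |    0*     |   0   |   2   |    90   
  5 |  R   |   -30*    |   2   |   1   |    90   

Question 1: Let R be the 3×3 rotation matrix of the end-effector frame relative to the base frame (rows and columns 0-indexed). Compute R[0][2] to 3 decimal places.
End-effector z-axis (col 2 of R) = (0.7481,-0.1358,0.6495)
R[0][2] = 0.7481

0.748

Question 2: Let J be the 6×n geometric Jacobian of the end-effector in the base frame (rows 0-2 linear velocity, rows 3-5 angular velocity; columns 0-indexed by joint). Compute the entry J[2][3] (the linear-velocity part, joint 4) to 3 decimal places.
axis z_3 = (-0.6124,0.6124,-0.5000); lever o_n−o_3 = (0.3772,-2.4732,-2.4910)
cross product → J_v[:, 3] = (-2.7620,-1.7141,1.2835)
J_ω[:, 3] = z_3
entry J[2][3] = 1.2835

1.283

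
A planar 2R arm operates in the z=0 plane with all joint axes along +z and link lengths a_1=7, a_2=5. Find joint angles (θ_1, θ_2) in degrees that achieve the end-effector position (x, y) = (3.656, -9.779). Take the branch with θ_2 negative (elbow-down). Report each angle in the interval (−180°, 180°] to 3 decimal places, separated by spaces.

cos θ_2 = (108.9952−7²−5²)/(2·7·5) = 0.4999; θ_2 = -60.0046° (elbow-down)
β = atan2(-9.7790,3.6560) = -69.5011°; ψ = atan2(-4.3303,9.4997) = -24.5054°
θ_1 = β − ψ = -44.9957°

-44.996 -60.005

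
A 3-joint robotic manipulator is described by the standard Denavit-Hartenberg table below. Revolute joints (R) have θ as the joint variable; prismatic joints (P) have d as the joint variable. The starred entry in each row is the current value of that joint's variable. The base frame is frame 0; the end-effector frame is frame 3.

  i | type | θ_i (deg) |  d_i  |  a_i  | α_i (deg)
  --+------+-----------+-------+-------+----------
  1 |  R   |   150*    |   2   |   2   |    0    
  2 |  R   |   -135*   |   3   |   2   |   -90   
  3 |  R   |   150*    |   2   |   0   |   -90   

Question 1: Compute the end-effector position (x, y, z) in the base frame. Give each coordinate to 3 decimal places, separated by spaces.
after link 1: o_1 = (-1.7321, 1.0000, 2.0000)
after link 2: o_2 = (0.1998, 1.5176, 5.0000)
after link 3: o_3 = (-0.3178, 3.4495, 5.0000)

-0.318 3.449 5.000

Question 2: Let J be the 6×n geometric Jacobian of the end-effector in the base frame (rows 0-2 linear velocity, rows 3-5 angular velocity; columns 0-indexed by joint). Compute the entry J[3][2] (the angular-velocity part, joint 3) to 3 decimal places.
-0.259

axis z_2 = (-0.2588,0.9659,0.0000); lever o_n−o_2 = (-0.5176,1.9319,0.0000)
cross product → J_v[:, 2] = (-0.0000,-0.0000,0.0000)
J_ω[:, 2] = z_2
entry J[3][2] = -0.2588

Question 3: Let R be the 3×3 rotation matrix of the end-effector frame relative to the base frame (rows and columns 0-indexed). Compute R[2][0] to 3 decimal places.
End-effector x-axis (col 0 of R) = (-0.8365,-0.2241,-0.5000)
R[2][0] = -0.5000

-0.500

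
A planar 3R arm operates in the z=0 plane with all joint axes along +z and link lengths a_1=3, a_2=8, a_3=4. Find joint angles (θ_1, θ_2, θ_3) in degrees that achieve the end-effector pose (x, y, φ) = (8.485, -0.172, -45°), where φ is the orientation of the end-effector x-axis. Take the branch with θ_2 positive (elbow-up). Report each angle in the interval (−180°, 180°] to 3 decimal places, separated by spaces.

wrist centre = target − a_3·(cos φ, sin φ) = (5.6566, 2.6564)
cos θ_2 = (39.0534−3²−8²)/(2·3·8) = -0.7072; θ_2 = 135.0092° (elbow-up)
β = atan2(2.6564,5.6566) = 25.1556°; ψ = atan2(5.6559,-2.6578) = 115.1691°
θ_1 = β − ψ = -90.0135°
θ_3 = φ − θ_1 − θ_2 = -89.9957° (wrapped to (-180°,180°])

-90.014 135.009 -89.996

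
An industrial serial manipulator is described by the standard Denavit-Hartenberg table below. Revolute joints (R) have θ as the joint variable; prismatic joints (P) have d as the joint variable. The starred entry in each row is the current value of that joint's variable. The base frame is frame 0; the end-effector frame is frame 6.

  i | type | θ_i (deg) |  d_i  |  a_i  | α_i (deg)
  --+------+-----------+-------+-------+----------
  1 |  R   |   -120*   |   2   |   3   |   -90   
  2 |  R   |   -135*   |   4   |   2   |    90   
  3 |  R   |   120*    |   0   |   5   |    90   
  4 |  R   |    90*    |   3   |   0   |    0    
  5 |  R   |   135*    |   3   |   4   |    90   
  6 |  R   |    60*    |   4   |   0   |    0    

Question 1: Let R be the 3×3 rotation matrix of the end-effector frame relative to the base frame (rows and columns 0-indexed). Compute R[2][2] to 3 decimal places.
-0.250

End-effector z-axis (col 2 of R) = (-0.1553,0.9557,-0.2500)
R[2][2] = -0.2500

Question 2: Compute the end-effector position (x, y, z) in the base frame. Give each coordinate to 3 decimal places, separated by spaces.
after link 1: o_1 = (-1.5000, -2.5981, 2.0000)
after link 2: o_2 = (2.6712, -3.3733, 3.4142)
after link 3: o_3 = (5.5373, -7.0693, 1.6464)
after link 4: o_4 = (7.7549, -6.2283, 3.4836)
after link 5: o_5 = (7.3512, -5.0286, 8.3207)
after link 6: o_6 = (6.7299, -1.2058, 7.3207)

6.730 -1.206 7.321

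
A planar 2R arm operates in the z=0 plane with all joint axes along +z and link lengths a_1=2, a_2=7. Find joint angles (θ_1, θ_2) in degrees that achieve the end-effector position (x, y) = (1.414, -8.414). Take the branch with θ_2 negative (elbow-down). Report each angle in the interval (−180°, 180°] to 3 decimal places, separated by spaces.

cos θ_2 = (72.7948−2²−7²)/(2·2·7) = 0.7070; θ_2 = -45.0121° (elbow-down)
β = atan2(-8.4140,1.4140) = -80.4604°; ψ = atan2(-4.9508,6.9487) = -35.4690°
θ_1 = β − ψ = -44.9913°

-44.991 -45.012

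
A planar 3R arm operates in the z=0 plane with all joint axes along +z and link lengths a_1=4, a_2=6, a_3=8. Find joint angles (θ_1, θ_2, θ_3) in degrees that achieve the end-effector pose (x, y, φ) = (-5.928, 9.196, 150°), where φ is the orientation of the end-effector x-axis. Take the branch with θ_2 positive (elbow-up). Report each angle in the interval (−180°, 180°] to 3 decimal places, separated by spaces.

wrist centre = target − a_3·(cos φ, sin φ) = (1.0002, 5.1960)
cos θ_2 = (27.9988−4²−6²)/(2·4·6) = -0.5000; θ_2 = 120.0016° (elbow-up)
β = atan2(5.1960,1.0002) = 79.1041°; ψ = atan2(5.1961,0.9999) = 79.1080°
θ_1 = β − ψ = -0.0039°
θ_3 = φ − θ_1 − θ_2 = 30.0022° (wrapped to (-180°,180°])

-0.004 120.002 30.002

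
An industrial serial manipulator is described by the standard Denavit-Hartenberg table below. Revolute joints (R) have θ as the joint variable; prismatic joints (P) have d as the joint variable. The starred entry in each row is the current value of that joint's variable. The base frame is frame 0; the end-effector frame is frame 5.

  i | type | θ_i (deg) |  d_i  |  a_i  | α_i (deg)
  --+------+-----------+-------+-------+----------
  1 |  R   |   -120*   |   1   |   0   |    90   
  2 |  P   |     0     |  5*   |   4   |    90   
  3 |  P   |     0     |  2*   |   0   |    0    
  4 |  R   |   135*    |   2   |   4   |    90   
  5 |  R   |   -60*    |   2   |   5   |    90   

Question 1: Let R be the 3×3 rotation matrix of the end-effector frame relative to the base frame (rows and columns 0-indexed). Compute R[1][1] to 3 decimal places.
-0.259

End-effector y-axis (col 1 of R) = (-0.9659,-0.2588,-0.0000)
R[1][1] = -0.2588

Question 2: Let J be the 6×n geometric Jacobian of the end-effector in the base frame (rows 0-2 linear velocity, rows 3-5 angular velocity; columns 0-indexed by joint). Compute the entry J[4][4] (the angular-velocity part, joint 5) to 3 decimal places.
axis z_4 = (-0.9659,-0.2588,0.0000); lever o_n−o_4 = (-2.5789,1.8972,4.3301)
cross product → J_v[:, 4] = (-1.1207,4.1826,-2.5000)
J_ω[:, 4] = z_4
entry J[4][4] = -0.2588

-0.259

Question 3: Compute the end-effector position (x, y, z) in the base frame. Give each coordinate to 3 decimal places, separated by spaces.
-9.944 4.797 1.330

after link 1: o_1 = (0.0000, 0.0000, 1.0000)
after link 2: o_2 = (-6.3301, -0.9641, 1.0000)
after link 3: o_3 = (-6.3301, -0.9641, -1.0000)
after link 4: o_4 = (-7.3654, 2.8996, -3.0000)
after link 5: o_5 = (-9.9443, 4.7968, 1.3301)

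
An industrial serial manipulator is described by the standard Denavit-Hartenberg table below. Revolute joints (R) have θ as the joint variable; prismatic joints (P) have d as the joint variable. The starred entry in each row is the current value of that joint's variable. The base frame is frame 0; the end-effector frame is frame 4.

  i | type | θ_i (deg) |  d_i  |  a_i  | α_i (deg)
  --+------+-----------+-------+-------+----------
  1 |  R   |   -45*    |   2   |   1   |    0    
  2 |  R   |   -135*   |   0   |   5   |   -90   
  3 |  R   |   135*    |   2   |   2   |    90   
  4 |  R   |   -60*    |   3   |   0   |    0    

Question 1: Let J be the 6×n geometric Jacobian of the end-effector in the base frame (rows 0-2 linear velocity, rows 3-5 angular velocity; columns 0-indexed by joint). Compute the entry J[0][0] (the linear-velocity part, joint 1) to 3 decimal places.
axis z_0 = ẑ; lever o_n−o_0 = (-5.0000,-2.7071,-1.5355)
cross product → J_v[:, 0] = (2.7071,-5.0000,0.0000)
J_ω[:, 0] = z_0
entry J[0][0] = 2.7071

2.707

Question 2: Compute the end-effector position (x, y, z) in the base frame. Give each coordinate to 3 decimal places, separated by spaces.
-5.000 -2.707 -1.536

after link 1: o_1 = (0.7071, -0.7071, 2.0000)
after link 2: o_2 = (-4.2929, -0.7071, 2.0000)
after link 3: o_3 = (-2.8787, -2.7071, 0.5858)
after link 4: o_4 = (-5.0000, -2.7071, -1.5355)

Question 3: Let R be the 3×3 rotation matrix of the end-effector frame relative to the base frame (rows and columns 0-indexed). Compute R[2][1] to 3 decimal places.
-0.612

End-effector y-axis (col 1 of R) = (0.6124,-0.5000,-0.6124)
R[2][1] = -0.6124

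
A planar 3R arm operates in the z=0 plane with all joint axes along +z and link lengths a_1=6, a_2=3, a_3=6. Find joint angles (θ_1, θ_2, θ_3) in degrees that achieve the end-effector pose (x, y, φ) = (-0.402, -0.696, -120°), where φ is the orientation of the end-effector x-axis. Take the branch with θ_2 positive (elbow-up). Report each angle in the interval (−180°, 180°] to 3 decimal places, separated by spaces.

30.002 119.998 90.000

wrist centre = target − a_3·(cos φ, sin φ) = (2.5980, 4.5002)
cos θ_2 = (27.0010−6²−3²)/(2·6·3) = -0.5000; θ_2 = 119.9982° (elbow-up)
β = atan2(4.5002,2.5980) = 60.0016°; ψ = atan2(2.5981,4.5001) = 30.0000°
θ_1 = β − ψ = 30.0016°
θ_3 = φ − θ_1 − θ_2 = 90.0002° (wrapped to (-180°,180°])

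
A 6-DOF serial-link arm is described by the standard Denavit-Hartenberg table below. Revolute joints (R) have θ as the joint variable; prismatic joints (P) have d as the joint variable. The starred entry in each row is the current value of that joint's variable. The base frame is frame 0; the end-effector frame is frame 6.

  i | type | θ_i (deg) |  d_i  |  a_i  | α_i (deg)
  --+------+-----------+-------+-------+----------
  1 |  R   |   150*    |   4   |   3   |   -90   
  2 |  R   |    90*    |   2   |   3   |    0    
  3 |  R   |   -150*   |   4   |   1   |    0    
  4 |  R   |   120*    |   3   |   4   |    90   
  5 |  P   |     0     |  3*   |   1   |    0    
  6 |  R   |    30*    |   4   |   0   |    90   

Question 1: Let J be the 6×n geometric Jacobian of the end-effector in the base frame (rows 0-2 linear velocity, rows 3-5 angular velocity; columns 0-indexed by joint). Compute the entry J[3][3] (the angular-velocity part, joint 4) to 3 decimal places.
-0.500

axis z_3 = (-0.5000,-0.8660,0.0000); lever o_n−o_3 = (-8.9151,1.6830,-0.8301)
cross product → J_v[:, 3] = (0.7189,-0.4151,-8.5622)
J_ω[:, 3] = z_3
entry J[3][3] = -0.5000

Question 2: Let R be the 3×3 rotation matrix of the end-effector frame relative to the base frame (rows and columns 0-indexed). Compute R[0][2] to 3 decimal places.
End-effector z-axis (col 2 of R) = (0.2165,0.8750,-0.4330)
R[0][2] = 0.2165

0.217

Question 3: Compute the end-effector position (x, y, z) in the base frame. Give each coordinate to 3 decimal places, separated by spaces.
after link 1: o_1 = (-2.5981, 1.5000, 4.0000)
after link 2: o_2 = (-3.5981, -0.2321, 1.0000)
after link 3: o_3 = (-6.0311, -3.4462, 1.8660)
after link 4: o_4 = (-9.2631, -5.0442, -1.5981)
after link 5: o_5 = (-11.9462, -3.4952, -0.9641)
after link 6: o_6 = (-14.9462, -1.7631, 1.0359)

-14.946 -1.763 1.036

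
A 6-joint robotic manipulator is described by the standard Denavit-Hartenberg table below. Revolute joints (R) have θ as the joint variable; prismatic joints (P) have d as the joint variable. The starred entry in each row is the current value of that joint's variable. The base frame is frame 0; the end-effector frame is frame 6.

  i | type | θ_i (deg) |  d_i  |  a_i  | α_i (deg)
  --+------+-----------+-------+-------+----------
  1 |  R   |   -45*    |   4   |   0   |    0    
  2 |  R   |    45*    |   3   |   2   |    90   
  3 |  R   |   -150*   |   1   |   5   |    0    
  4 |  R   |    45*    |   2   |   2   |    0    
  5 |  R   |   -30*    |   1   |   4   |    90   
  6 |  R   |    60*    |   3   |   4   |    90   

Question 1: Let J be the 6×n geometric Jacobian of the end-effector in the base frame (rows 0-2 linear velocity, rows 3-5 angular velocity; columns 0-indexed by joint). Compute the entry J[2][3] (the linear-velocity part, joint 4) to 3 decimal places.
-6.882

axis z_3 = (0.0000,-1.0000,0.0000); lever o_n−o_3 = (-6.8816,-6.4641,-4.0532)
cross product → J_v[:, 3] = (4.0532,-0.0000,-6.8816)
J_ω[:, 3] = z_3
entry J[2][3] = -6.8816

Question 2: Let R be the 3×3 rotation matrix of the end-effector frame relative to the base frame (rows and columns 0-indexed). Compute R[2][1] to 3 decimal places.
End-effector y-axis (col 1 of R) = (-0.7071,-0.0000,0.7071)
R[2][1] = 0.7071

0.707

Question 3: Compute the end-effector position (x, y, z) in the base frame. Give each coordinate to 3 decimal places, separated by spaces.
-9.212 -7.464 0.447

after link 1: o_1 = (0.0000, 0.0000, 4.0000)
after link 2: o_2 = (2.0000, 0.0000, 7.0000)
after link 3: o_3 = (-2.3301, -1.0000, 4.5000)
after link 4: o_4 = (-2.8478, -3.0000, 2.5681)
after link 5: o_5 = (-5.6762, -4.0000, -0.2603)
after link 6: o_6 = (-9.2117, -7.4641, 0.4468)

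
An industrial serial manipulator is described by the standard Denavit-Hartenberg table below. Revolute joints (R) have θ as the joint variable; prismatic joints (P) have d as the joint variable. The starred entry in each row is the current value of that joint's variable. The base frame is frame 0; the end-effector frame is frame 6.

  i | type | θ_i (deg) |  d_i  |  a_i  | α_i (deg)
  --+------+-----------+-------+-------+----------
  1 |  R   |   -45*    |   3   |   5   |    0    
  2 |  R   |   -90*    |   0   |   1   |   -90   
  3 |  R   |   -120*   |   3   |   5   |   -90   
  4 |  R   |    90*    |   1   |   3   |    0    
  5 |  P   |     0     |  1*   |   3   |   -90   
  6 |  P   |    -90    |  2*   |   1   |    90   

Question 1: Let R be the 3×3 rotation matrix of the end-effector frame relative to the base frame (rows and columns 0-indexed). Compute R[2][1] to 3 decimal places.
End-effector y-axis (col 1 of R) = (-0.3536,-0.3536,-0.8660)
R[2][1] = -0.8660

-0.866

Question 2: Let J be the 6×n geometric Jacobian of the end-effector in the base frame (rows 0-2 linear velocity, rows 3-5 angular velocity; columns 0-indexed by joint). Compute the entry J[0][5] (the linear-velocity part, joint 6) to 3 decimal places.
-0.354

prismatic axis z_5 = (-0.3536,-0.3536,-0.8660)
J_v[:, 5] = z_5; J_ω[:, 5] = (0,0,0)
entry J[0][5] = -0.3536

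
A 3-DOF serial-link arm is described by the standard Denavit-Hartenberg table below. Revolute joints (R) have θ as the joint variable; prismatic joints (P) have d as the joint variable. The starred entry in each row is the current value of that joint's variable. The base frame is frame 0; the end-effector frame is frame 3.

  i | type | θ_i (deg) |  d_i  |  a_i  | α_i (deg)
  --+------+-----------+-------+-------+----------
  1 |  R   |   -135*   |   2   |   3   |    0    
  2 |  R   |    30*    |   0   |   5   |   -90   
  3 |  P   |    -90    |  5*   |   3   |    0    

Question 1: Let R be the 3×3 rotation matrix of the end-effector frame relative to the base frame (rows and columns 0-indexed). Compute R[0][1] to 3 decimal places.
End-effector y-axis (col 1 of R) = (-0.2588,-0.9659,-0.0000)
R[0][1] = -0.2588

-0.259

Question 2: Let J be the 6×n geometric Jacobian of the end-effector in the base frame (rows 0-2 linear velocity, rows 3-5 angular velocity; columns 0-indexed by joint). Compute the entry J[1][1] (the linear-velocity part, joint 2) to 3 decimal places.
axis z_1 = (0.0000,0.0000,1.0000); lever o_n−o_1 = (3.5355,-6.1237,3.0000)
cross product → J_v[:, 1] = (6.1237,3.5355,-0.0000)
J_ω[:, 1] = z_1
entry J[1][1] = 3.5355

3.536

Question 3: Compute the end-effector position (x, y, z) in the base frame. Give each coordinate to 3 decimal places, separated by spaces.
1.414 -8.245 5.000

after link 1: o_1 = (-2.1213, -2.1213, 2.0000)
after link 2: o_2 = (-3.4154, -6.9509, 2.0000)
after link 3: o_3 = (1.4142, -8.2450, 5.0000)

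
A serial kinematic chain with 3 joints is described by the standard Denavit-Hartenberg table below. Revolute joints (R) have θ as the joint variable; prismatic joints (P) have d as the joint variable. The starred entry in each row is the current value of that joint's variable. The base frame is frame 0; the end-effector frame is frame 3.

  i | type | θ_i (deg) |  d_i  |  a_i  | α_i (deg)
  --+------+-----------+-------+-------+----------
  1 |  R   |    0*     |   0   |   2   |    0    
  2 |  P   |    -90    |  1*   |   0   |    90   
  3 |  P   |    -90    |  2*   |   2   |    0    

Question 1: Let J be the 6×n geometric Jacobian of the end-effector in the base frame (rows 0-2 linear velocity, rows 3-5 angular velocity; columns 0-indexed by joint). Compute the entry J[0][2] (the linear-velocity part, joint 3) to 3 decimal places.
-1.000

prismatic axis z_2 = (-1.0000,-0.0000,0.0000)
J_v[:, 2] = z_2; J_ω[:, 2] = (0,0,0)
entry J[0][2] = -1.0000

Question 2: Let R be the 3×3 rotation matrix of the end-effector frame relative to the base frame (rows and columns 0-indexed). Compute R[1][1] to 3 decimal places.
End-effector y-axis (col 1 of R) = (0.0000,-1.0000,0.0000)
R[1][1] = -1.0000

-1.000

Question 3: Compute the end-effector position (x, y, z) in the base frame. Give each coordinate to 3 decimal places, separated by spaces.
after link 1: o_1 = (2.0000, 0.0000, 0.0000)
after link 2: o_2 = (2.0000, 0.0000, 1.0000)
after link 3: o_3 = (-0.0000, -0.0000, -1.0000)

-0.000 -0.000 -1.000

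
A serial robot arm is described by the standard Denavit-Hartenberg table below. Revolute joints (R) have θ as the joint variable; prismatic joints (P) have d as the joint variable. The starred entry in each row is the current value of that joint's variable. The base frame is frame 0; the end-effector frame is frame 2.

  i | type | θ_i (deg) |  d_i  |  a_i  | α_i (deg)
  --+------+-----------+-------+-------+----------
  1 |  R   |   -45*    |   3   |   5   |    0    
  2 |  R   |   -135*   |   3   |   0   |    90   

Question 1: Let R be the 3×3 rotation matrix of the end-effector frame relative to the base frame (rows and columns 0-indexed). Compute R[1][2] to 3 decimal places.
End-effector z-axis (col 2 of R) = (-0.0000,1.0000,0.0000)
R[1][2] = 1.0000

1.000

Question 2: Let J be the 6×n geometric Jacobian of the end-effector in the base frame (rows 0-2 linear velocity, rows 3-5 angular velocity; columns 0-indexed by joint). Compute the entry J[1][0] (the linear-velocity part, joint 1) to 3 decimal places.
axis z_0 = ẑ; lever o_n−o_0 = (3.5355,-3.5355,6.0000)
cross product → J_v[:, 0] = (3.5355,3.5355,-0.0000)
J_ω[:, 0] = z_0
entry J[1][0] = 3.5355

3.536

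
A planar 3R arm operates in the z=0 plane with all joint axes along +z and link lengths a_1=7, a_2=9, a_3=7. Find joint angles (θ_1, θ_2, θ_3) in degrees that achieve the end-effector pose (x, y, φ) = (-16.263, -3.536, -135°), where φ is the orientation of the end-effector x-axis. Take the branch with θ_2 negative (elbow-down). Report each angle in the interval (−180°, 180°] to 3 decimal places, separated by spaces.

-134.995 -90.005 90.000

wrist centre = target − a_3·(cos φ, sin φ) = (-11.3133, 1.4137)
cos θ_2 = (129.9884−7²−9²)/(2·7·9) = -0.0001; θ_2 = -90.0053° (elbow-down)
β = atan2(1.4137,-11.3133) = 172.8770°; ψ = atan2(-9.0000,6.9992) = -52.1283°
θ_1 = β − ψ = 225.0053°
θ_3 = φ − θ_1 − θ_2 = 90.0000° (wrapped to (-180°,180°])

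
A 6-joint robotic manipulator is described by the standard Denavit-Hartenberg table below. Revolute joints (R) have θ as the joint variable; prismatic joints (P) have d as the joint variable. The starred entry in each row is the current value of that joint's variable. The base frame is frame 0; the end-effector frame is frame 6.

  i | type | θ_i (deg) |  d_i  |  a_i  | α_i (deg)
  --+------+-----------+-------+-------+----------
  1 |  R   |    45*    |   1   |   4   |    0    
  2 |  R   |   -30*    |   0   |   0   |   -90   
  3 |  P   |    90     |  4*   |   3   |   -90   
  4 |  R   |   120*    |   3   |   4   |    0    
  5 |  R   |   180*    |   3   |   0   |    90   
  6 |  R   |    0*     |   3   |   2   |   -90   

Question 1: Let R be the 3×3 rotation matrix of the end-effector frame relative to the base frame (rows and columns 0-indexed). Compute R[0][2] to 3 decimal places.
End-effector z-axis (col 2 of R) = (-0.9659,-0.2588,-0.0000)
R[0][2] = -0.9659

-0.966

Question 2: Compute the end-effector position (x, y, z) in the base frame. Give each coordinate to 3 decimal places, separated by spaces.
-3.942 4.915 1.598

after link 1: o_1 = (2.8284, 2.8284, 1.0000)
after link 2: o_2 = (2.8284, 2.8284, 1.0000)
after link 3: o_3 = (1.7932, 6.6921, -2.0000)
after link 4: o_4 = (-0.2081, 2.5696, -0.0000)
after link 5: o_5 = (-3.1058, 1.7932, -0.0000)
after link 6: o_6 = (-3.9423, 4.9151, 1.5981)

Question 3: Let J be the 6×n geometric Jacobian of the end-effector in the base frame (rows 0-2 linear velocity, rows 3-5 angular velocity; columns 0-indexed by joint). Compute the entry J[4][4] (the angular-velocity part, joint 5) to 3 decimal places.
-0.259

axis z_4 = (-0.9659,-0.2588,-0.0000); lever o_n−o_4 = (-3.7343,2.3455,1.5981)
cross product → J_v[:, 4] = (-0.4136,1.5436,-3.2321)
J_ω[:, 4] = z_4
entry J[4][4] = -0.2588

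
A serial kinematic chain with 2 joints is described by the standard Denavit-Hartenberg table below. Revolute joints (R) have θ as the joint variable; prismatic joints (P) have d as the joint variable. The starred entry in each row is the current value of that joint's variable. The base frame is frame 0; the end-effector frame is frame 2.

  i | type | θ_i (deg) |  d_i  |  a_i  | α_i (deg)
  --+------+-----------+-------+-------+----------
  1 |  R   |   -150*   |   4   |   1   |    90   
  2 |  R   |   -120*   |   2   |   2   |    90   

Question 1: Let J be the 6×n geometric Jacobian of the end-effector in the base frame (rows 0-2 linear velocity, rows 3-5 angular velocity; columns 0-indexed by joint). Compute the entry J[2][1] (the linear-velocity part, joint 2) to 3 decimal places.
-1.000

axis z_1 = (-0.5000,0.8660,0.0000); lever o_n−o_1 = (-0.1340,2.2321,-1.7321)
cross product → J_v[:, 1] = (-1.5000,-0.8660,-1.0000)
J_ω[:, 1] = z_1
entry J[2][1] = -1.0000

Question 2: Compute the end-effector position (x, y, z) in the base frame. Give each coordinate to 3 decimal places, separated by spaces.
-1.000 1.732 2.268

after link 1: o_1 = (-0.8660, -0.5000, 4.0000)
after link 2: o_2 = (-1.0000, 1.7321, 2.2679)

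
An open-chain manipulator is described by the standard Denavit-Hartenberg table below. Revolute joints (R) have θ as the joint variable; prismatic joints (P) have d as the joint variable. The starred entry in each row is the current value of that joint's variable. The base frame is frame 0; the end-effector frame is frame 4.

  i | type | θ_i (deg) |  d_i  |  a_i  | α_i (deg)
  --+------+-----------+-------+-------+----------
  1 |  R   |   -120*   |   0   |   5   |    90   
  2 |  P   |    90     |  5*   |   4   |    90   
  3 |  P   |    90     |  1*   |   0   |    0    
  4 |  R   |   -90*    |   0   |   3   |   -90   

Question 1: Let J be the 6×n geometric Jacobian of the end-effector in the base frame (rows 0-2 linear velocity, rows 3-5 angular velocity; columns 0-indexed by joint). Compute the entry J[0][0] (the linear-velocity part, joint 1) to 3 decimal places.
2.696

axis z_0 = ẑ; lever o_n−o_0 = (-7.3301,-2.6962,7.0000)
cross product → J_v[:, 0] = (2.6962,-7.3301,0.0000)
J_ω[:, 0] = z_0
entry J[0][0] = 2.6962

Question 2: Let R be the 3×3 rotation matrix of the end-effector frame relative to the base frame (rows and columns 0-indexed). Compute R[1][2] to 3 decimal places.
End-effector z-axis (col 2 of R) = (-0.8660,0.5000,0.0000)
R[1][2] = 0.5000

0.500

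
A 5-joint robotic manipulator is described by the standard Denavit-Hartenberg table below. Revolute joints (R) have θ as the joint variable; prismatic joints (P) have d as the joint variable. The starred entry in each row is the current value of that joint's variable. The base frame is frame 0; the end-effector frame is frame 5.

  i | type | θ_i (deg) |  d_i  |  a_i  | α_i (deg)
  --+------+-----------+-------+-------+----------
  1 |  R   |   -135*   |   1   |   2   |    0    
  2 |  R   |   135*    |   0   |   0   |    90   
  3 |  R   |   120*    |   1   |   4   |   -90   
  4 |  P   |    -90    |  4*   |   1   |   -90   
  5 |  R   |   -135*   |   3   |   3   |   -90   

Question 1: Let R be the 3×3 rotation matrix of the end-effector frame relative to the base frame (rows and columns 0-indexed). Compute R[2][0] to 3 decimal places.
-0.354

End-effector x-axis (col 0 of R) = (-0.6124,0.7071,-0.3536)
R[2][0] = -0.3536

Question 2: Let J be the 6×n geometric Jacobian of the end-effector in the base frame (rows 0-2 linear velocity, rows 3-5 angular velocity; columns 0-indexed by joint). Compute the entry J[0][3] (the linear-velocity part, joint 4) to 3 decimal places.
-0.866

prismatic axis z_3 = (-0.8660,-0.0000,-0.5000)
J_v[:, 3] = z_3; J_ω[:, 3] = (0,0,0)
entry J[0][3] = -0.8660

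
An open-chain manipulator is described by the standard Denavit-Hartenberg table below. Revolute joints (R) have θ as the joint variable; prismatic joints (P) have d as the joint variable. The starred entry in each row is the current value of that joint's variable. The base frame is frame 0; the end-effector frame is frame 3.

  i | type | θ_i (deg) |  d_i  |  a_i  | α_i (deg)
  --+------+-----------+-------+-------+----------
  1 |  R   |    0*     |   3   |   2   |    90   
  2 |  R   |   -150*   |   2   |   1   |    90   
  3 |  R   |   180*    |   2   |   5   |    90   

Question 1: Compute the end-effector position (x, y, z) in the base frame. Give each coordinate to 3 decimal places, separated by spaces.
after link 1: o_1 = (2.0000, 0.0000, 3.0000)
after link 2: o_2 = (1.1340, -2.0000, 2.5000)
after link 3: o_3 = (4.4641, -2.0000, 6.7321)

4.464 -2.000 6.732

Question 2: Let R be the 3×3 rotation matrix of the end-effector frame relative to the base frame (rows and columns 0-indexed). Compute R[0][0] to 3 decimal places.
0.866

End-effector x-axis (col 0 of R) = (0.8660,-0.0000,0.5000)
R[0][0] = 0.8660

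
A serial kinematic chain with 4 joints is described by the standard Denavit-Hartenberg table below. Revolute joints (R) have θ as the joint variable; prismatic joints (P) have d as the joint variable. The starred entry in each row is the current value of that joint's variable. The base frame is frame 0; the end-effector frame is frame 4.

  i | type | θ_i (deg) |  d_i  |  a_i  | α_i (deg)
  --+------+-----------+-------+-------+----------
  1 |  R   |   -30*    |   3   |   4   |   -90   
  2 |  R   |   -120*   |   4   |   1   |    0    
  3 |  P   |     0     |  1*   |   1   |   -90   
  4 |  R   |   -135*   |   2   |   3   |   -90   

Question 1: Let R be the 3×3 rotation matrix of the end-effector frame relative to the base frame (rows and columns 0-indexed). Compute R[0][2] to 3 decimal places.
0.047

End-effector z-axis (col 2 of R) = (0.0474,0.7891,0.6124)
R[0][2] = 0.0474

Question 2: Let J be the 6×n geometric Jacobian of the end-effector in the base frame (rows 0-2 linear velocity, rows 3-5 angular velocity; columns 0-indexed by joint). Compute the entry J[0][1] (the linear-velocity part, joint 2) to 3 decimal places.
axis z_1 = (0.5000,0.8660,0.0000); lever o_n−o_1 = (5.1132,5.2709,0.8949)
cross product → J_v[:, 1] = (0.7750,-0.4475,-1.7927)
J_ω[:, 1] = z_1
entry J[0][1] = 0.7750

0.775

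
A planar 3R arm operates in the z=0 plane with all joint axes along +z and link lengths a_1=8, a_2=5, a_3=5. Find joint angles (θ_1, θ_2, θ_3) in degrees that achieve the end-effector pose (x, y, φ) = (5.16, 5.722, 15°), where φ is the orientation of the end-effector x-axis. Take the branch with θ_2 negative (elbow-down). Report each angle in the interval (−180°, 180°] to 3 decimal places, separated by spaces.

119.995 -150.004 45.009

wrist centre = target − a_3·(cos φ, sin φ) = (0.3304, 4.4279)
cos θ_2 = (19.7155−8²−5²)/(2·8·5) = -0.8661; θ_2 = -150.0036° (elbow-down)
β = atan2(4.4279,0.3304) = 85.7330°; ψ = atan2(-2.4997,3.6697) = -34.2618°
θ_1 = β − ψ = 119.9948°
θ_3 = φ − θ_1 − θ_2 = 45.0087° (wrapped to (-180°,180°])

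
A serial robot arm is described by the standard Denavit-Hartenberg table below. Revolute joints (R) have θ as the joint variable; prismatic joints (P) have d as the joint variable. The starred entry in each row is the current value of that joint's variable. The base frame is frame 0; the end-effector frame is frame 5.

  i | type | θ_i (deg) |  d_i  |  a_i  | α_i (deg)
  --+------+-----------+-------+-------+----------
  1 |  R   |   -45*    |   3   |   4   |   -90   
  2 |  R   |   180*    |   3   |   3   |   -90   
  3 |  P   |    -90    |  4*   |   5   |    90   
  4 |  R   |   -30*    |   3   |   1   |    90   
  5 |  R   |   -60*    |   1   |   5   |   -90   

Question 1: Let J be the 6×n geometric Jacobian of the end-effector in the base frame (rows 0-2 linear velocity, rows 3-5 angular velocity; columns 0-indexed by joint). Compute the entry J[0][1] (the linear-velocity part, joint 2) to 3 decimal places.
axis z_1 = (0.7071,0.7071,0.0000); lever o_n−o_1 = (4.3847,10.5085,1.3840)
cross product → J_v[:, 1] = (0.9786,-0.9786,4.3301)
J_ω[:, 1] = z_1
entry J[0][1] = 0.9786

0.979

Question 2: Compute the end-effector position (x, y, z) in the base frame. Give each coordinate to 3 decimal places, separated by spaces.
after link 1: o_1 = (2.8284, -2.8284, 3.0000)
after link 2: o_2 = (2.8284, 1.4142, 3.0000)
after link 3: o_3 = (6.3640, 4.9497, 7.0000)
after link 4: o_4 = (9.0977, 3.4408, 6.5000)
after link 5: o_5 = (7.2132, 7.6800, 4.3840)

7.213 7.680 4.384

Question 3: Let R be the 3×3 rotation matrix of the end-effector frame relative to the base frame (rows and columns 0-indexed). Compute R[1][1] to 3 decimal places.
End-effector y-axis (col 1 of R) = (0.3536,0.3536,0.8660)
R[1][1] = 0.3536

0.354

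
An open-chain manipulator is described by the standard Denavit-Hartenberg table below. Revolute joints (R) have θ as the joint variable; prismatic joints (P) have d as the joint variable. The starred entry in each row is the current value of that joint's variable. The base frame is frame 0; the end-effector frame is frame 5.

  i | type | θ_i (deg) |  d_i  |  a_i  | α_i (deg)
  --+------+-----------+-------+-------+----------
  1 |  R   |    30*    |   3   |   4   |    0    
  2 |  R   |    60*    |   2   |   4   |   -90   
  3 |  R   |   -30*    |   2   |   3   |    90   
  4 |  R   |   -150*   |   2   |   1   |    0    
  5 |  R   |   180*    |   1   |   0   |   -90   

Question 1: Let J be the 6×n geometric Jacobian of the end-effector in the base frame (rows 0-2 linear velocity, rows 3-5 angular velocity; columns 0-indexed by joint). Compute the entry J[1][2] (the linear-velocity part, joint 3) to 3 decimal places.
axis z_2 = (-1.0000,0.0000,0.0000); lever o_n−o_2 = (-1.5000,0.3481,3.6651)
cross product → J_v[:, 2] = (0.0000,3.6651,-0.3481)
J_ω[:, 2] = z_2
entry J[1][2] = 3.6651

3.665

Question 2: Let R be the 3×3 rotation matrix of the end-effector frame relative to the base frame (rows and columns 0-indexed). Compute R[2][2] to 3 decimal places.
End-effector z-axis (col 2 of R) = (-0.8660,-0.4330,-0.2500)
R[2][2] = -0.2500

-0.250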